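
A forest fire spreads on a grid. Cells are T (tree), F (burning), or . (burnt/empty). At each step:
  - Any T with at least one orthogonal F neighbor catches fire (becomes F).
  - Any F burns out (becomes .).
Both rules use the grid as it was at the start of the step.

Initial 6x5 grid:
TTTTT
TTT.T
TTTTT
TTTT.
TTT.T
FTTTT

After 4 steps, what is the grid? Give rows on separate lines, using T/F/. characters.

Step 1: 2 trees catch fire, 1 burn out
  TTTTT
  TTT.T
  TTTTT
  TTTT.
  FTT.T
  .FTTT
Step 2: 3 trees catch fire, 2 burn out
  TTTTT
  TTT.T
  TTTTT
  FTTT.
  .FT.T
  ..FTT
Step 3: 4 trees catch fire, 3 burn out
  TTTTT
  TTT.T
  FTTTT
  .FTT.
  ..F.T
  ...FT
Step 4: 4 trees catch fire, 4 burn out
  TTTTT
  FTT.T
  .FTTT
  ..FT.
  ....T
  ....F

TTTTT
FTT.T
.FTTT
..FT.
....T
....F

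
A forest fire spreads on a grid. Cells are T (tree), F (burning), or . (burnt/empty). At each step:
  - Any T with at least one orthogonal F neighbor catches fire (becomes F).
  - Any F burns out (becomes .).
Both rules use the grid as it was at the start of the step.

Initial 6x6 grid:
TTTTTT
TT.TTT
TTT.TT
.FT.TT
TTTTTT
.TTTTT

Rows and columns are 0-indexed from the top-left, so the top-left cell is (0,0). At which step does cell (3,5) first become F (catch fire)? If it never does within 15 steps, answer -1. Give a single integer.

Step 1: cell (3,5)='T' (+3 fires, +1 burnt)
Step 2: cell (3,5)='T' (+6 fires, +3 burnt)
Step 3: cell (3,5)='T' (+4 fires, +6 burnt)
Step 4: cell (3,5)='T' (+4 fires, +4 burnt)
Step 5: cell (3,5)='T' (+4 fires, +4 burnt)
Step 6: cell (3,5)='F' (+5 fires, +4 burnt)
  -> target ignites at step 6
Step 7: cell (3,5)='.' (+3 fires, +5 burnt)
Step 8: cell (3,5)='.' (+1 fires, +3 burnt)
Step 9: cell (3,5)='.' (+0 fires, +1 burnt)
  fire out at step 9

6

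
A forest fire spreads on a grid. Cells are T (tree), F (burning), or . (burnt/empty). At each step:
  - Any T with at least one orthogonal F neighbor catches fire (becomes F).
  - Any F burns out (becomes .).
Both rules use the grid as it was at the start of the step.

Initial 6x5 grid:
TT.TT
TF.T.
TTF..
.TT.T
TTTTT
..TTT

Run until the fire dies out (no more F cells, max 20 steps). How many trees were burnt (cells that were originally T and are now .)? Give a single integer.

Answer: 16

Derivation:
Step 1: +4 fires, +2 burnt (F count now 4)
Step 2: +4 fires, +4 burnt (F count now 4)
Step 3: +3 fires, +4 burnt (F count now 3)
Step 4: +3 fires, +3 burnt (F count now 3)
Step 5: +2 fires, +3 burnt (F count now 2)
Step 6: +0 fires, +2 burnt (F count now 0)
Fire out after step 6
Initially T: 19, now '.': 27
Total burnt (originally-T cells now '.'): 16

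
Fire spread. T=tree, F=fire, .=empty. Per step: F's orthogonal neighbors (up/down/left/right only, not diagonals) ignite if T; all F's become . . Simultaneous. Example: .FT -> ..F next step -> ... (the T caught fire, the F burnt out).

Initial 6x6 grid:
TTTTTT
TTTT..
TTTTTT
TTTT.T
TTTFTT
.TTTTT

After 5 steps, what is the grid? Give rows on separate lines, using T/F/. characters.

Step 1: 4 trees catch fire, 1 burn out
  TTTTTT
  TTTT..
  TTTTTT
  TTTF.T
  TTF.FT
  .TTFTT
Step 2: 6 trees catch fire, 4 burn out
  TTTTTT
  TTTT..
  TTTFTT
  TTF..T
  TF...F
  .TF.FT
Step 3: 8 trees catch fire, 6 burn out
  TTTTTT
  TTTF..
  TTF.FT
  TF...F
  F.....
  .F...F
Step 4: 5 trees catch fire, 8 burn out
  TTTFTT
  TTF...
  TF...F
  F.....
  ......
  ......
Step 5: 4 trees catch fire, 5 burn out
  TTF.FT
  TF....
  F.....
  ......
  ......
  ......

TTF.FT
TF....
F.....
......
......
......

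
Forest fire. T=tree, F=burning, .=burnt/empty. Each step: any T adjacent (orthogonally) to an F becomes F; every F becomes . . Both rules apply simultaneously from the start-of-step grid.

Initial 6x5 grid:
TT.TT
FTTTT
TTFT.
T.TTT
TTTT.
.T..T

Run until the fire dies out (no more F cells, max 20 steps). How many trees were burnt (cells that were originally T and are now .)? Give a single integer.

Answer: 20

Derivation:
Step 1: +7 fires, +2 burnt (F count now 7)
Step 2: +5 fires, +7 burnt (F count now 5)
Step 3: +6 fires, +5 burnt (F count now 6)
Step 4: +2 fires, +6 burnt (F count now 2)
Step 5: +0 fires, +2 burnt (F count now 0)
Fire out after step 5
Initially T: 21, now '.': 29
Total burnt (originally-T cells now '.'): 20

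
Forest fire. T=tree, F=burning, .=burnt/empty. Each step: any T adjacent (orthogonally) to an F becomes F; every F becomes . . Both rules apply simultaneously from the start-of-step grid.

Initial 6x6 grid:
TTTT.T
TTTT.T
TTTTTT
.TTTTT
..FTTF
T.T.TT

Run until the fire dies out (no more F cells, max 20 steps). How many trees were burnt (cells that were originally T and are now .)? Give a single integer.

Answer: 26

Derivation:
Step 1: +6 fires, +2 burnt (F count now 6)
Step 2: +6 fires, +6 burnt (F count now 6)
Step 3: +5 fires, +6 burnt (F count now 5)
Step 4: +5 fires, +5 burnt (F count now 5)
Step 5: +3 fires, +5 burnt (F count now 3)
Step 6: +1 fires, +3 burnt (F count now 1)
Step 7: +0 fires, +1 burnt (F count now 0)
Fire out after step 7
Initially T: 27, now '.': 35
Total burnt (originally-T cells now '.'): 26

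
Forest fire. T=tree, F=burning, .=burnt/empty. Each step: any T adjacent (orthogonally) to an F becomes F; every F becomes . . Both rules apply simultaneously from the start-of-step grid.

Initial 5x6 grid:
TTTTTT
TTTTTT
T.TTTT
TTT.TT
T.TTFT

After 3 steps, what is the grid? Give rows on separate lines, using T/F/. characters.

Step 1: 3 trees catch fire, 1 burn out
  TTTTTT
  TTTTTT
  T.TTTT
  TTT.FT
  T.TF.F
Step 2: 3 trees catch fire, 3 burn out
  TTTTTT
  TTTTTT
  T.TTFT
  TTT..F
  T.F...
Step 3: 4 trees catch fire, 3 burn out
  TTTTTT
  TTTTFT
  T.TF.F
  TTF...
  T.....

TTTTTT
TTTTFT
T.TF.F
TTF...
T.....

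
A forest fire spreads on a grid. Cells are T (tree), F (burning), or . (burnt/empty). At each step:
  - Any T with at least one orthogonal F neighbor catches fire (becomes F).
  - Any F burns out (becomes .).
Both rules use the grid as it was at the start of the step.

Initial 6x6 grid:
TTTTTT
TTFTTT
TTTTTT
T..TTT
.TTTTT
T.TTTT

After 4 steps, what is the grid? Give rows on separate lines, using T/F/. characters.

Step 1: 4 trees catch fire, 1 burn out
  TTFTTT
  TF.FTT
  TTFTTT
  T..TTT
  .TTTTT
  T.TTTT
Step 2: 6 trees catch fire, 4 burn out
  TF.FTT
  F...FT
  TF.FTT
  T..TTT
  .TTTTT
  T.TTTT
Step 3: 6 trees catch fire, 6 burn out
  F...FT
  .....F
  F...FT
  T..FTT
  .TTTTT
  T.TTTT
Step 4: 5 trees catch fire, 6 burn out
  .....F
  ......
  .....F
  F...FT
  .TTFTT
  T.TTTT

.....F
......
.....F
F...FT
.TTFTT
T.TTTT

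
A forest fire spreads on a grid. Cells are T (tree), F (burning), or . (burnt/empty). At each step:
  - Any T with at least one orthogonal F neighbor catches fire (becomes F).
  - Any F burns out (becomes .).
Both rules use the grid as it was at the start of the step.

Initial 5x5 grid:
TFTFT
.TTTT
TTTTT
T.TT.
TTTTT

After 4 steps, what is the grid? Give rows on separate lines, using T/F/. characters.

Step 1: 5 trees catch fire, 2 burn out
  F.F.F
  .FTFT
  TTTTT
  T.TT.
  TTTTT
Step 2: 4 trees catch fire, 5 burn out
  .....
  ..F.F
  TFTFT
  T.TT.
  TTTTT
Step 3: 4 trees catch fire, 4 burn out
  .....
  .....
  F.F.F
  T.TF.
  TTTTT
Step 4: 3 trees catch fire, 4 burn out
  .....
  .....
  .....
  F.F..
  TTTFT

.....
.....
.....
F.F..
TTTFT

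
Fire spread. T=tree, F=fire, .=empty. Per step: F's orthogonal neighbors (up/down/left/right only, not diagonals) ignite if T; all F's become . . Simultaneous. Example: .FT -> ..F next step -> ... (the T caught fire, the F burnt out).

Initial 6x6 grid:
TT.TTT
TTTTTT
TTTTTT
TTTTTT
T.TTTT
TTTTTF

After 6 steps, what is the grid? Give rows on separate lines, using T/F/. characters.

Step 1: 2 trees catch fire, 1 burn out
  TT.TTT
  TTTTTT
  TTTTTT
  TTTTTT
  T.TTTF
  TTTTF.
Step 2: 3 trees catch fire, 2 burn out
  TT.TTT
  TTTTTT
  TTTTTT
  TTTTTF
  T.TTF.
  TTTF..
Step 3: 4 trees catch fire, 3 burn out
  TT.TTT
  TTTTTT
  TTTTTF
  TTTTF.
  T.TF..
  TTF...
Step 4: 5 trees catch fire, 4 burn out
  TT.TTT
  TTTTTF
  TTTTF.
  TTTF..
  T.F...
  TF....
Step 5: 5 trees catch fire, 5 burn out
  TT.TTF
  TTTTF.
  TTTF..
  TTF...
  T.....
  F.....
Step 6: 5 trees catch fire, 5 burn out
  TT.TF.
  TTTF..
  TTF...
  TF....
  F.....
  ......

TT.TF.
TTTF..
TTF...
TF....
F.....
......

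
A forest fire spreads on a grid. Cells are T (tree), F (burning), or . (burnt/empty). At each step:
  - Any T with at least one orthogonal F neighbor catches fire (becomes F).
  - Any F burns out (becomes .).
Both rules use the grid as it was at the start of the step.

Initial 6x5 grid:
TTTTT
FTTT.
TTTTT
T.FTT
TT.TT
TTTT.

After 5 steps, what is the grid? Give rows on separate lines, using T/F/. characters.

Step 1: 5 trees catch fire, 2 burn out
  FTTTT
  .FTT.
  FTFTT
  T..FT
  TT.TT
  TTTT.
Step 2: 7 trees catch fire, 5 burn out
  .FTTT
  ..FT.
  .F.FT
  F...F
  TT.FT
  TTTT.
Step 3: 6 trees catch fire, 7 burn out
  ..FTT
  ...F.
  ....F
  .....
  FT..F
  TTTF.
Step 4: 4 trees catch fire, 6 burn out
  ...FT
  .....
  .....
  .....
  .F...
  FTF..
Step 5: 2 trees catch fire, 4 burn out
  ....F
  .....
  .....
  .....
  .....
  .F...

....F
.....
.....
.....
.....
.F...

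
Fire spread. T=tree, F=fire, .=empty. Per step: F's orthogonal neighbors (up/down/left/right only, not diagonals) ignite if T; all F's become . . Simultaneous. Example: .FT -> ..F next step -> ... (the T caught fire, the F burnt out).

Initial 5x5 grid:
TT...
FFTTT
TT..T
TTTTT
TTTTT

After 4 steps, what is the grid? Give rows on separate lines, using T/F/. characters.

Step 1: 5 trees catch fire, 2 burn out
  FF...
  ..FTT
  FF..T
  TTTTT
  TTTTT
Step 2: 3 trees catch fire, 5 burn out
  .....
  ...FT
  ....T
  FFTTT
  TTTTT
Step 3: 4 trees catch fire, 3 burn out
  .....
  ....F
  ....T
  ..FTT
  FFTTT
Step 4: 3 trees catch fire, 4 burn out
  .....
  .....
  ....F
  ...FT
  ..FTT

.....
.....
....F
...FT
..FTT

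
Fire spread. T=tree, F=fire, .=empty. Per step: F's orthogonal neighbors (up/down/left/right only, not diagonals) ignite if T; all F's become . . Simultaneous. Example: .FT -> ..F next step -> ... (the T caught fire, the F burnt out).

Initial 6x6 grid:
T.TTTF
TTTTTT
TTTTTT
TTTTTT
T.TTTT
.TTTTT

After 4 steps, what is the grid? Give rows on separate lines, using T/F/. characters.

Step 1: 2 trees catch fire, 1 burn out
  T.TTF.
  TTTTTF
  TTTTTT
  TTTTTT
  T.TTTT
  .TTTTT
Step 2: 3 trees catch fire, 2 burn out
  T.TF..
  TTTTF.
  TTTTTF
  TTTTTT
  T.TTTT
  .TTTTT
Step 3: 4 trees catch fire, 3 burn out
  T.F...
  TTTF..
  TTTTF.
  TTTTTF
  T.TTTT
  .TTTTT
Step 4: 4 trees catch fire, 4 burn out
  T.....
  TTF...
  TTTF..
  TTTTF.
  T.TTTF
  .TTTTT

T.....
TTF...
TTTF..
TTTTF.
T.TTTF
.TTTTT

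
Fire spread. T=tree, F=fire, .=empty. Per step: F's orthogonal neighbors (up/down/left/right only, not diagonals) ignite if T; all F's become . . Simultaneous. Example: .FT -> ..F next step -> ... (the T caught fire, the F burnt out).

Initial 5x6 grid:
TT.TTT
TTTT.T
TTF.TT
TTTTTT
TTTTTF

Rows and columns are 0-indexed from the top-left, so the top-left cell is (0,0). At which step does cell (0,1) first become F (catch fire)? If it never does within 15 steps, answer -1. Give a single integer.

Step 1: cell (0,1)='T' (+5 fires, +2 burnt)
Step 2: cell (0,1)='T' (+9 fires, +5 burnt)
Step 3: cell (0,1)='F' (+7 fires, +9 burnt)
  -> target ignites at step 3
Step 4: cell (0,1)='.' (+4 fires, +7 burnt)
Step 5: cell (0,1)='.' (+0 fires, +4 burnt)
  fire out at step 5

3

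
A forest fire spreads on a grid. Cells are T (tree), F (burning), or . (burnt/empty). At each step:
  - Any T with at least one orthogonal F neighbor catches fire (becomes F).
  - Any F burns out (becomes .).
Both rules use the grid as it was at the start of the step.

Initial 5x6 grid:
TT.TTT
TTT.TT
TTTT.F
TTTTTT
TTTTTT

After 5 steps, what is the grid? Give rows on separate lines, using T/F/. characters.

Step 1: 2 trees catch fire, 1 burn out
  TT.TTT
  TTT.TF
  TTTT..
  TTTTTF
  TTTTTT
Step 2: 4 trees catch fire, 2 burn out
  TT.TTF
  TTT.F.
  TTTT..
  TTTTF.
  TTTTTF
Step 3: 3 trees catch fire, 4 burn out
  TT.TF.
  TTT...
  TTTT..
  TTTF..
  TTTTF.
Step 4: 4 trees catch fire, 3 burn out
  TT.F..
  TTT...
  TTTF..
  TTF...
  TTTF..
Step 5: 3 trees catch fire, 4 burn out
  TT....
  TTT...
  TTF...
  TF....
  TTF...

TT....
TTT...
TTF...
TF....
TTF...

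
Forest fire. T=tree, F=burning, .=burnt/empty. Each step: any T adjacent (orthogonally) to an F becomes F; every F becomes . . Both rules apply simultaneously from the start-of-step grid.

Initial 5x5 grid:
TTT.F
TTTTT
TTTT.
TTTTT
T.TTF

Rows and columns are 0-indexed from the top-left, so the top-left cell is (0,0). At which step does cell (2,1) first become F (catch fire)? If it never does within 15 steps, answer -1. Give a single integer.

Step 1: cell (2,1)='T' (+3 fires, +2 burnt)
Step 2: cell (2,1)='T' (+3 fires, +3 burnt)
Step 3: cell (2,1)='T' (+3 fires, +3 burnt)
Step 4: cell (2,1)='T' (+4 fires, +3 burnt)
Step 5: cell (2,1)='F' (+4 fires, +4 burnt)
  -> target ignites at step 5
Step 6: cell (2,1)='.' (+3 fires, +4 burnt)
Step 7: cell (2,1)='.' (+0 fires, +3 burnt)
  fire out at step 7

5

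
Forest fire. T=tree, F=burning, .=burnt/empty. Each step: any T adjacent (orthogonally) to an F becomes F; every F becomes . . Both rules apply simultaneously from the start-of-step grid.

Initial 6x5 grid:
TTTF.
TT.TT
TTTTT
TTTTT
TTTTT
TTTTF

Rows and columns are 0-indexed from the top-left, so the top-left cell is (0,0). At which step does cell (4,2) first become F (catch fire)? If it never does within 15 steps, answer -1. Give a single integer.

Step 1: cell (4,2)='T' (+4 fires, +2 burnt)
Step 2: cell (4,2)='T' (+6 fires, +4 burnt)
Step 3: cell (4,2)='F' (+7 fires, +6 burnt)
  -> target ignites at step 3
Step 4: cell (4,2)='.' (+5 fires, +7 burnt)
Step 5: cell (4,2)='.' (+3 fires, +5 burnt)
Step 6: cell (4,2)='.' (+1 fires, +3 burnt)
Step 7: cell (4,2)='.' (+0 fires, +1 burnt)
  fire out at step 7

3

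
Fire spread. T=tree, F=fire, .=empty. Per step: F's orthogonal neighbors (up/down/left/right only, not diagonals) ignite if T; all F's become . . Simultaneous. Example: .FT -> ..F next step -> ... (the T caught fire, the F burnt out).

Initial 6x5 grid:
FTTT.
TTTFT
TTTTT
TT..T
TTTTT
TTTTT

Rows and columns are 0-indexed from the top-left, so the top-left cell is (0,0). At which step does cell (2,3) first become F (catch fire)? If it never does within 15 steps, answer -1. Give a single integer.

Step 1: cell (2,3)='F' (+6 fires, +2 burnt)
  -> target ignites at step 1
Step 2: cell (2,3)='.' (+5 fires, +6 burnt)
Step 3: cell (2,3)='.' (+3 fires, +5 burnt)
Step 4: cell (2,3)='.' (+3 fires, +3 burnt)
Step 5: cell (2,3)='.' (+4 fires, +3 burnt)
Step 6: cell (2,3)='.' (+3 fires, +4 burnt)
Step 7: cell (2,3)='.' (+1 fires, +3 burnt)
Step 8: cell (2,3)='.' (+0 fires, +1 burnt)
  fire out at step 8

1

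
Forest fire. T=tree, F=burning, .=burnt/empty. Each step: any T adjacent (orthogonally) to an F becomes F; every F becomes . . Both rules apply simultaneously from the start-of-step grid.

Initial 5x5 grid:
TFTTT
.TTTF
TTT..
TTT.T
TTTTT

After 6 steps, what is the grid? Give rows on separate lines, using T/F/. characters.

Step 1: 5 trees catch fire, 2 burn out
  F.FTF
  .FTF.
  TTT..
  TTT.T
  TTTTT
Step 2: 3 trees catch fire, 5 burn out
  ...F.
  ..F..
  TFT..
  TTT.T
  TTTTT
Step 3: 3 trees catch fire, 3 burn out
  .....
  .....
  F.F..
  TFT.T
  TTTTT
Step 4: 3 trees catch fire, 3 burn out
  .....
  .....
  .....
  F.F.T
  TFTTT
Step 5: 2 trees catch fire, 3 burn out
  .....
  .....
  .....
  ....T
  F.FTT
Step 6: 1 trees catch fire, 2 burn out
  .....
  .....
  .....
  ....T
  ...FT

.....
.....
.....
....T
...FT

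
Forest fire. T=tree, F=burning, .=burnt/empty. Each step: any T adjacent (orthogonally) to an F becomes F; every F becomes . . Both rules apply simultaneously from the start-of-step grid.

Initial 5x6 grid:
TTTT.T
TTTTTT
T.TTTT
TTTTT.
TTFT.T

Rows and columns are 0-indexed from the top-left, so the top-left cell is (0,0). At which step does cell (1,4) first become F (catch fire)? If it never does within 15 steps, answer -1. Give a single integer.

Step 1: cell (1,4)='T' (+3 fires, +1 burnt)
Step 2: cell (1,4)='T' (+4 fires, +3 burnt)
Step 3: cell (1,4)='T' (+4 fires, +4 burnt)
Step 4: cell (1,4)='T' (+5 fires, +4 burnt)
Step 5: cell (1,4)='F' (+5 fires, +5 burnt)
  -> target ignites at step 5
Step 6: cell (1,4)='.' (+2 fires, +5 burnt)
Step 7: cell (1,4)='.' (+1 fires, +2 burnt)
Step 8: cell (1,4)='.' (+0 fires, +1 burnt)
  fire out at step 8

5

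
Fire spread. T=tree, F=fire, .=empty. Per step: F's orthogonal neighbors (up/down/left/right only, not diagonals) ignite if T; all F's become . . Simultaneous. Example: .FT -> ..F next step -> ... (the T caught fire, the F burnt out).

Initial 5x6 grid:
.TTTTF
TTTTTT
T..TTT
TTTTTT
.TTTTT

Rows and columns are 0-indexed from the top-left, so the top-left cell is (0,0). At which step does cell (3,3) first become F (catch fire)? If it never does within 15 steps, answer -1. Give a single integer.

Step 1: cell (3,3)='T' (+2 fires, +1 burnt)
Step 2: cell (3,3)='T' (+3 fires, +2 burnt)
Step 3: cell (3,3)='T' (+4 fires, +3 burnt)
Step 4: cell (3,3)='T' (+5 fires, +4 burnt)
Step 5: cell (3,3)='F' (+3 fires, +5 burnt)
  -> target ignites at step 5
Step 6: cell (3,3)='.' (+3 fires, +3 burnt)
Step 7: cell (3,3)='.' (+3 fires, +3 burnt)
Step 8: cell (3,3)='.' (+2 fires, +3 burnt)
Step 9: cell (3,3)='.' (+0 fires, +2 burnt)
  fire out at step 9

5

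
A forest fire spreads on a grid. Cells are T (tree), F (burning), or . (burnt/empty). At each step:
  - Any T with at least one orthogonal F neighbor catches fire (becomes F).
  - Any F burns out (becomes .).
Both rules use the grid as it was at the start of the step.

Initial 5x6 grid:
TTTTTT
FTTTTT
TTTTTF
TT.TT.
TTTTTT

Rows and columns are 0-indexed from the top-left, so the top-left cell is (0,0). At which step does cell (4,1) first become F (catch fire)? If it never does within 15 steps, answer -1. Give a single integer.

Step 1: cell (4,1)='T' (+5 fires, +2 burnt)
Step 2: cell (4,1)='T' (+8 fires, +5 burnt)
Step 3: cell (4,1)='T' (+8 fires, +8 burnt)
Step 4: cell (4,1)='F' (+4 fires, +8 burnt)
  -> target ignites at step 4
Step 5: cell (4,1)='.' (+1 fires, +4 burnt)
Step 6: cell (4,1)='.' (+0 fires, +1 burnt)
  fire out at step 6

4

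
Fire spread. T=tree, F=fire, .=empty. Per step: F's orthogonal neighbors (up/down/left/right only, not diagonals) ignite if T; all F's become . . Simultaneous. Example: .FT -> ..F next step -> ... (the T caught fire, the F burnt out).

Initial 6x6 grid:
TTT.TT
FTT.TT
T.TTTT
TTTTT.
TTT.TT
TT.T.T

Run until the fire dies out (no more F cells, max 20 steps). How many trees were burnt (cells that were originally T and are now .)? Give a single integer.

Answer: 27

Derivation:
Step 1: +3 fires, +1 burnt (F count now 3)
Step 2: +3 fires, +3 burnt (F count now 3)
Step 3: +4 fires, +3 burnt (F count now 4)
Step 4: +4 fires, +4 burnt (F count now 4)
Step 5: +4 fires, +4 burnt (F count now 4)
Step 6: +3 fires, +4 burnt (F count now 3)
Step 7: +3 fires, +3 burnt (F count now 3)
Step 8: +2 fires, +3 burnt (F count now 2)
Step 9: +1 fires, +2 burnt (F count now 1)
Step 10: +0 fires, +1 burnt (F count now 0)
Fire out after step 10
Initially T: 28, now '.': 35
Total burnt (originally-T cells now '.'): 27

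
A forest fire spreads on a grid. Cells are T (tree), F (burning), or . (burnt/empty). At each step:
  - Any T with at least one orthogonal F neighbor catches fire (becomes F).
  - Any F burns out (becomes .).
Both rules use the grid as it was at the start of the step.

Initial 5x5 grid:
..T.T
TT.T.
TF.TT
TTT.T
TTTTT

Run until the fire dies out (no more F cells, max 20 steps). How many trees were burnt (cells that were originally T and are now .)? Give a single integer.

Answer: 15

Derivation:
Step 1: +3 fires, +1 burnt (F count now 3)
Step 2: +4 fires, +3 burnt (F count now 4)
Step 3: +2 fires, +4 burnt (F count now 2)
Step 4: +1 fires, +2 burnt (F count now 1)
Step 5: +1 fires, +1 burnt (F count now 1)
Step 6: +1 fires, +1 burnt (F count now 1)
Step 7: +1 fires, +1 burnt (F count now 1)
Step 8: +1 fires, +1 burnt (F count now 1)
Step 9: +1 fires, +1 burnt (F count now 1)
Step 10: +0 fires, +1 burnt (F count now 0)
Fire out after step 10
Initially T: 17, now '.': 23
Total burnt (originally-T cells now '.'): 15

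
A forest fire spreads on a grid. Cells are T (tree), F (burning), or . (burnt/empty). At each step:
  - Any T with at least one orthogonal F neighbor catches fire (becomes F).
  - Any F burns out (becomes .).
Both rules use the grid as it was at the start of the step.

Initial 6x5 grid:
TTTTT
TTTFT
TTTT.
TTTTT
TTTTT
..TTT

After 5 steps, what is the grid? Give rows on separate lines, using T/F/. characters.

Step 1: 4 trees catch fire, 1 burn out
  TTTFT
  TTF.F
  TTTF.
  TTTTT
  TTTTT
  ..TTT
Step 2: 5 trees catch fire, 4 burn out
  TTF.F
  TF...
  TTF..
  TTTFT
  TTTTT
  ..TTT
Step 3: 6 trees catch fire, 5 burn out
  TF...
  F....
  TF...
  TTF.F
  TTTFT
  ..TTT
Step 4: 6 trees catch fire, 6 burn out
  F....
  .....
  F....
  TF...
  TTF.F
  ..TFT
Step 5: 4 trees catch fire, 6 burn out
  .....
  .....
  .....
  F....
  TF...
  ..F.F

.....
.....
.....
F....
TF...
..F.F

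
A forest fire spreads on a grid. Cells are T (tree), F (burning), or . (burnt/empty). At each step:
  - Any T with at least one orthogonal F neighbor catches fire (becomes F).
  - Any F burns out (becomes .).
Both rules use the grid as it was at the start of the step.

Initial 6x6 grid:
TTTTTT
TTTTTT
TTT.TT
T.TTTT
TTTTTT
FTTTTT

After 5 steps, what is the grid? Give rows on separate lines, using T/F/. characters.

Step 1: 2 trees catch fire, 1 burn out
  TTTTTT
  TTTTTT
  TTT.TT
  T.TTTT
  FTTTTT
  .FTTTT
Step 2: 3 trees catch fire, 2 burn out
  TTTTTT
  TTTTTT
  TTT.TT
  F.TTTT
  .FTTTT
  ..FTTT
Step 3: 3 trees catch fire, 3 burn out
  TTTTTT
  TTTTTT
  FTT.TT
  ..TTTT
  ..FTTT
  ...FTT
Step 4: 5 trees catch fire, 3 burn out
  TTTTTT
  FTTTTT
  .FT.TT
  ..FTTT
  ...FTT
  ....FT
Step 5: 6 trees catch fire, 5 burn out
  FTTTTT
  .FTTTT
  ..F.TT
  ...FTT
  ....FT
  .....F

FTTTTT
.FTTTT
..F.TT
...FTT
....FT
.....F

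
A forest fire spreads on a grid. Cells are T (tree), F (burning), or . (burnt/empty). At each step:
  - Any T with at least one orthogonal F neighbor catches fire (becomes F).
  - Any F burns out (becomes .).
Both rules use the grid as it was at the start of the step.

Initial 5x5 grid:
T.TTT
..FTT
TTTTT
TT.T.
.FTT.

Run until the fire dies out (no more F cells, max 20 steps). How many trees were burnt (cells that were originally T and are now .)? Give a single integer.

Step 1: +5 fires, +2 burnt (F count now 5)
Step 2: +6 fires, +5 burnt (F count now 6)
Step 3: +4 fires, +6 burnt (F count now 4)
Step 4: +0 fires, +4 burnt (F count now 0)
Fire out after step 4
Initially T: 16, now '.': 24
Total burnt (originally-T cells now '.'): 15

Answer: 15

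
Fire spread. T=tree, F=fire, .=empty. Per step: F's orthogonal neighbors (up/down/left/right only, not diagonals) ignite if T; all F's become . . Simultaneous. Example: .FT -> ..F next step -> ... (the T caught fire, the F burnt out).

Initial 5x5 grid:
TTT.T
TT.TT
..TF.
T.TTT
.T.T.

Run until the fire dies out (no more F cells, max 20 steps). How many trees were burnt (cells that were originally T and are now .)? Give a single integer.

Step 1: +3 fires, +1 burnt (F count now 3)
Step 2: +4 fires, +3 burnt (F count now 4)
Step 3: +1 fires, +4 burnt (F count now 1)
Step 4: +0 fires, +1 burnt (F count now 0)
Fire out after step 4
Initially T: 15, now '.': 18
Total burnt (originally-T cells now '.'): 8

Answer: 8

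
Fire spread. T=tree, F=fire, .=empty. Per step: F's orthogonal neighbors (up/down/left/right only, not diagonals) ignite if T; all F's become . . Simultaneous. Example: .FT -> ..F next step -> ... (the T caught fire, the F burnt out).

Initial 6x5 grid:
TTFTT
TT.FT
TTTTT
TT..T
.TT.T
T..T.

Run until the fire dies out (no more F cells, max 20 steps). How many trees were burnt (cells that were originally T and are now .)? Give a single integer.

Answer: 18

Derivation:
Step 1: +4 fires, +2 burnt (F count now 4)
Step 2: +5 fires, +4 burnt (F count now 5)
Step 3: +3 fires, +5 burnt (F count now 3)
Step 4: +3 fires, +3 burnt (F count now 3)
Step 5: +2 fires, +3 burnt (F count now 2)
Step 6: +1 fires, +2 burnt (F count now 1)
Step 7: +0 fires, +1 burnt (F count now 0)
Fire out after step 7
Initially T: 20, now '.': 28
Total burnt (originally-T cells now '.'): 18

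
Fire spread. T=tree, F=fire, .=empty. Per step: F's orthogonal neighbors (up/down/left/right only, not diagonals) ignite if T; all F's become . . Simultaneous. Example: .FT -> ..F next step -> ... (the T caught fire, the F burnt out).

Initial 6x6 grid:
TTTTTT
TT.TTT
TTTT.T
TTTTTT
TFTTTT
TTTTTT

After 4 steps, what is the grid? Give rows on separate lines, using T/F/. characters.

Step 1: 4 trees catch fire, 1 burn out
  TTTTTT
  TT.TTT
  TTTT.T
  TFTTTT
  F.FTTT
  TFTTTT
Step 2: 6 trees catch fire, 4 burn out
  TTTTTT
  TT.TTT
  TFTT.T
  F.FTTT
  ...FTT
  F.FTTT
Step 3: 6 trees catch fire, 6 burn out
  TTTTTT
  TF.TTT
  F.FT.T
  ...FTT
  ....FT
  ...FTT
Step 4: 6 trees catch fire, 6 burn out
  TFTTTT
  F..TTT
  ...F.T
  ....FT
  .....F
  ....FT

TFTTTT
F..TTT
...F.T
....FT
.....F
....FT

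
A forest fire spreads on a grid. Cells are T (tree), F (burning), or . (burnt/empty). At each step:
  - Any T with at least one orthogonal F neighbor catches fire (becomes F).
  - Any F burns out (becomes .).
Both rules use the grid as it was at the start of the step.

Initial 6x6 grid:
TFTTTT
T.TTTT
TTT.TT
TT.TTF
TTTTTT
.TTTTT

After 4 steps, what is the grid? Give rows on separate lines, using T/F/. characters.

Step 1: 5 trees catch fire, 2 burn out
  F.FTTT
  T.TTTT
  TTT.TF
  TT.TF.
  TTTTTF
  .TTTTT
Step 2: 8 trees catch fire, 5 burn out
  ...FTT
  F.FTTF
  TTT.F.
  TT.F..
  TTTTF.
  .TTTTF
Step 3: 8 trees catch fire, 8 burn out
  ....FF
  ...FF.
  FTF...
  TT....
  TTTF..
  .TTTF.
Step 4: 4 trees catch fire, 8 burn out
  ......
  ......
  .F....
  FT....
  TTF...
  .TTF..

......
......
.F....
FT....
TTF...
.TTF..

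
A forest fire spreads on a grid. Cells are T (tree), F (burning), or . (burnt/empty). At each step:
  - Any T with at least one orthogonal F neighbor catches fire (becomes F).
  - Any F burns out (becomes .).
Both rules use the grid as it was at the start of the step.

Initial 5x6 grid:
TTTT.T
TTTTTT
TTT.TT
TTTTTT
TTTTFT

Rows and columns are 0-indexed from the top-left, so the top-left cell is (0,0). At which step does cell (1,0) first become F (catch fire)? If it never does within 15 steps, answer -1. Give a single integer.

Step 1: cell (1,0)='T' (+3 fires, +1 burnt)
Step 2: cell (1,0)='T' (+4 fires, +3 burnt)
Step 3: cell (1,0)='T' (+4 fires, +4 burnt)
Step 4: cell (1,0)='T' (+5 fires, +4 burnt)
Step 5: cell (1,0)='T' (+5 fires, +5 burnt)
Step 6: cell (1,0)='T' (+3 fires, +5 burnt)
Step 7: cell (1,0)='F' (+2 fires, +3 burnt)
  -> target ignites at step 7
Step 8: cell (1,0)='.' (+1 fires, +2 burnt)
Step 9: cell (1,0)='.' (+0 fires, +1 burnt)
  fire out at step 9

7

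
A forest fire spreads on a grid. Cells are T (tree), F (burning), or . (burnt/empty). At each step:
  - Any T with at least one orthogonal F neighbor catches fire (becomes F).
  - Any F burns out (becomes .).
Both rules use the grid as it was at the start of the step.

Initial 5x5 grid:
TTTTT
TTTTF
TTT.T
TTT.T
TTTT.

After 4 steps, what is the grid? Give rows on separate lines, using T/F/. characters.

Step 1: 3 trees catch fire, 1 burn out
  TTTTF
  TTTF.
  TTT.F
  TTT.T
  TTTT.
Step 2: 3 trees catch fire, 3 burn out
  TTTF.
  TTF..
  TTT..
  TTT.F
  TTTT.
Step 3: 3 trees catch fire, 3 burn out
  TTF..
  TF...
  TTF..
  TTT..
  TTTT.
Step 4: 4 trees catch fire, 3 burn out
  TF...
  F....
  TF...
  TTF..
  TTTT.

TF...
F....
TF...
TTF..
TTTT.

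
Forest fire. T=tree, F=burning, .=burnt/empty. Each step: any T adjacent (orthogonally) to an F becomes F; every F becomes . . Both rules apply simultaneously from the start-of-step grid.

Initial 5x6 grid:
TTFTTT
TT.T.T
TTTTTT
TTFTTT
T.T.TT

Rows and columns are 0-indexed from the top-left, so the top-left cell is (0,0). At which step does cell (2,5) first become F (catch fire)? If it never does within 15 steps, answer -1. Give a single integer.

Step 1: cell (2,5)='T' (+6 fires, +2 burnt)
Step 2: cell (2,5)='T' (+8 fires, +6 burnt)
Step 3: cell (2,5)='T' (+7 fires, +8 burnt)
Step 4: cell (2,5)='F' (+3 fires, +7 burnt)
  -> target ignites at step 4
Step 5: cell (2,5)='.' (+0 fires, +3 burnt)
  fire out at step 5

4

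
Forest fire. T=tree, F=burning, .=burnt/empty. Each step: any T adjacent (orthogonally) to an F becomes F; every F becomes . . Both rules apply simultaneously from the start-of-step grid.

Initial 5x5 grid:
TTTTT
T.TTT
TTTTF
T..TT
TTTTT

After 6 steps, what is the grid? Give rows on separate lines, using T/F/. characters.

Step 1: 3 trees catch fire, 1 burn out
  TTTTT
  T.TTF
  TTTF.
  T..TF
  TTTTT
Step 2: 5 trees catch fire, 3 burn out
  TTTTF
  T.TF.
  TTF..
  T..F.
  TTTTF
Step 3: 4 trees catch fire, 5 burn out
  TTTF.
  T.F..
  TF...
  T....
  TTTF.
Step 4: 3 trees catch fire, 4 burn out
  TTF..
  T....
  F....
  T....
  TTF..
Step 5: 4 trees catch fire, 3 burn out
  TF...
  F....
  .....
  F....
  TF...
Step 6: 2 trees catch fire, 4 burn out
  F....
  .....
  .....
  .....
  F....

F....
.....
.....
.....
F....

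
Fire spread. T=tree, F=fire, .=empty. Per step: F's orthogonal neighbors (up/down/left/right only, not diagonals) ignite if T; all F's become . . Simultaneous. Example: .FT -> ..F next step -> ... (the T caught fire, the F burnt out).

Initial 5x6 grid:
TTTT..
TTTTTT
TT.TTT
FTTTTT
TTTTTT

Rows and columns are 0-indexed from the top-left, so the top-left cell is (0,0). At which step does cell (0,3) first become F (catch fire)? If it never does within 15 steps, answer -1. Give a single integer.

Step 1: cell (0,3)='T' (+3 fires, +1 burnt)
Step 2: cell (0,3)='T' (+4 fires, +3 burnt)
Step 3: cell (0,3)='T' (+4 fires, +4 burnt)
Step 4: cell (0,3)='T' (+5 fires, +4 burnt)
Step 5: cell (0,3)='T' (+5 fires, +5 burnt)
Step 6: cell (0,3)='F' (+4 fires, +5 burnt)
  -> target ignites at step 6
Step 7: cell (0,3)='.' (+1 fires, +4 burnt)
Step 8: cell (0,3)='.' (+0 fires, +1 burnt)
  fire out at step 8

6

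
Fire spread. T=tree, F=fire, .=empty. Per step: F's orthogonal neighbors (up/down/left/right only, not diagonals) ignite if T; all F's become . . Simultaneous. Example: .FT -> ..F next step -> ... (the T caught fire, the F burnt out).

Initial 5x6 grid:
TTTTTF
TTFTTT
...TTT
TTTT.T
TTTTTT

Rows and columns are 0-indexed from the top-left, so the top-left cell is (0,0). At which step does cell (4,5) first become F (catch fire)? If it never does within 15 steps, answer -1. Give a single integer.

Step 1: cell (4,5)='T' (+5 fires, +2 burnt)
Step 2: cell (4,5)='T' (+6 fires, +5 burnt)
Step 3: cell (4,5)='T' (+4 fires, +6 burnt)
Step 4: cell (4,5)='F' (+3 fires, +4 burnt)
  -> target ignites at step 4
Step 5: cell (4,5)='.' (+3 fires, +3 burnt)
Step 6: cell (4,5)='.' (+2 fires, +3 burnt)
Step 7: cell (4,5)='.' (+1 fires, +2 burnt)
Step 8: cell (4,5)='.' (+0 fires, +1 burnt)
  fire out at step 8

4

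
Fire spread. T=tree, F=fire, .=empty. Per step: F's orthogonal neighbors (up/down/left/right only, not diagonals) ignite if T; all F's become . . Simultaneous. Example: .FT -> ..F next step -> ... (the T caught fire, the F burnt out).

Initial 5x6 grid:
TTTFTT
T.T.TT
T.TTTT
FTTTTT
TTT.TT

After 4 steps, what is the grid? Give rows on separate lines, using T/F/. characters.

Step 1: 5 trees catch fire, 2 burn out
  TTF.FT
  T.T.TT
  F.TTTT
  .FTTTT
  FTT.TT
Step 2: 7 trees catch fire, 5 burn out
  TF...F
  F.F.FT
  ..TTTT
  ..FTTT
  .FT.TT
Step 3: 6 trees catch fire, 7 burn out
  F.....
  .....F
  ..FTFT
  ...FTT
  ..F.TT
Step 4: 3 trees catch fire, 6 burn out
  ......
  ......
  ...F.F
  ....FT
  ....TT

......
......
...F.F
....FT
....TT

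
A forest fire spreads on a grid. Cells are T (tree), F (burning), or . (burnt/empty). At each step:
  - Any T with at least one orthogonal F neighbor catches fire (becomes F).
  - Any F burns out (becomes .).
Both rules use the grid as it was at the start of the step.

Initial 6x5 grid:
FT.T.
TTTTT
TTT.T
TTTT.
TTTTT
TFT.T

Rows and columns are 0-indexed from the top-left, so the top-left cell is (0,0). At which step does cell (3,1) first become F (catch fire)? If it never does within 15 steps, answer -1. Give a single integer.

Step 1: cell (3,1)='T' (+5 fires, +2 burnt)
Step 2: cell (3,1)='F' (+5 fires, +5 burnt)
  -> target ignites at step 2
Step 3: cell (3,1)='.' (+5 fires, +5 burnt)
Step 4: cell (3,1)='.' (+4 fires, +5 burnt)
Step 5: cell (3,1)='.' (+3 fires, +4 burnt)
Step 6: cell (3,1)='.' (+1 fires, +3 burnt)
Step 7: cell (3,1)='.' (+0 fires, +1 burnt)
  fire out at step 7

2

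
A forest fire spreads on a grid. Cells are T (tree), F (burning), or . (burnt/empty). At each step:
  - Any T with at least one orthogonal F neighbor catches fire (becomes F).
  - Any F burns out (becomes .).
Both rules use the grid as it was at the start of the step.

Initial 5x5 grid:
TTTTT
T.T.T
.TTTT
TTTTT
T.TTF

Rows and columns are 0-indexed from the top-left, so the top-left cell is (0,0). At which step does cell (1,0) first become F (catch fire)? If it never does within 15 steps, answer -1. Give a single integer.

Step 1: cell (1,0)='T' (+2 fires, +1 burnt)
Step 2: cell (1,0)='T' (+3 fires, +2 burnt)
Step 3: cell (1,0)='T' (+3 fires, +3 burnt)
Step 4: cell (1,0)='T' (+3 fires, +3 burnt)
Step 5: cell (1,0)='T' (+4 fires, +3 burnt)
Step 6: cell (1,0)='T' (+2 fires, +4 burnt)
Step 7: cell (1,0)='T' (+1 fires, +2 burnt)
Step 8: cell (1,0)='T' (+1 fires, +1 burnt)
Step 9: cell (1,0)='F' (+1 fires, +1 burnt)
  -> target ignites at step 9
Step 10: cell (1,0)='.' (+0 fires, +1 burnt)
  fire out at step 10

9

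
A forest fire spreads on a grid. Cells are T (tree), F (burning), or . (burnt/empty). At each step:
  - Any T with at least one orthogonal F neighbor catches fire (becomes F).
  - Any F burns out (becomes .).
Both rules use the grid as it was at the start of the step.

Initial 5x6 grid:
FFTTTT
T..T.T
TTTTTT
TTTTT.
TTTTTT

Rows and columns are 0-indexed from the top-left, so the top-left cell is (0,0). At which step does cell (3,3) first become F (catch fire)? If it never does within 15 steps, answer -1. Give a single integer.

Step 1: cell (3,3)='T' (+2 fires, +2 burnt)
Step 2: cell (3,3)='T' (+2 fires, +2 burnt)
Step 3: cell (3,3)='T' (+4 fires, +2 burnt)
Step 4: cell (3,3)='T' (+5 fires, +4 burnt)
Step 5: cell (3,3)='F' (+5 fires, +5 burnt)
  -> target ignites at step 5
Step 6: cell (3,3)='.' (+4 fires, +5 burnt)
Step 7: cell (3,3)='.' (+1 fires, +4 burnt)
Step 8: cell (3,3)='.' (+1 fires, +1 burnt)
Step 9: cell (3,3)='.' (+0 fires, +1 burnt)
  fire out at step 9

5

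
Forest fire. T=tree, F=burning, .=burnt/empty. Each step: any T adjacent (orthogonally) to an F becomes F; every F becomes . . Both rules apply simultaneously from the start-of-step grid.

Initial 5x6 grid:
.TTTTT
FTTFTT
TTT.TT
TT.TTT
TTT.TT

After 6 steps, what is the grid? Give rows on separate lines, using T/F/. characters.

Step 1: 5 trees catch fire, 2 burn out
  .TTFTT
  .FF.FT
  FTT.TT
  TT.TTT
  TTT.TT
Step 2: 8 trees catch fire, 5 burn out
  .FF.FT
  .....F
  .FF.FT
  FT.TTT
  TTT.TT
Step 3: 5 trees catch fire, 8 burn out
  .....F
  ......
  .....F
  .F.TFT
  FTT.TT
Step 4: 4 trees catch fire, 5 burn out
  ......
  ......
  ......
  ...F.F
  .FT.FT
Step 5: 2 trees catch fire, 4 burn out
  ......
  ......
  ......
  ......
  ..F..F
Step 6: 0 trees catch fire, 2 burn out
  ......
  ......
  ......
  ......
  ......

......
......
......
......
......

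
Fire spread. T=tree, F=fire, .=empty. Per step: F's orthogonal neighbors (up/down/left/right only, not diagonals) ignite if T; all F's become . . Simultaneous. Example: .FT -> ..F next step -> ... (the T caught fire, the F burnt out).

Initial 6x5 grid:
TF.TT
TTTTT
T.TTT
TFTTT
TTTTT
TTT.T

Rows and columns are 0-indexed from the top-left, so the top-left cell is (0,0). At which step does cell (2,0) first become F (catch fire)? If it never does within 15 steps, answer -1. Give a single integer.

Step 1: cell (2,0)='T' (+5 fires, +2 burnt)
Step 2: cell (2,0)='F' (+8 fires, +5 burnt)
  -> target ignites at step 2
Step 3: cell (2,0)='.' (+6 fires, +8 burnt)
Step 4: cell (2,0)='.' (+4 fires, +6 burnt)
Step 5: cell (2,0)='.' (+2 fires, +4 burnt)
Step 6: cell (2,0)='.' (+0 fires, +2 burnt)
  fire out at step 6

2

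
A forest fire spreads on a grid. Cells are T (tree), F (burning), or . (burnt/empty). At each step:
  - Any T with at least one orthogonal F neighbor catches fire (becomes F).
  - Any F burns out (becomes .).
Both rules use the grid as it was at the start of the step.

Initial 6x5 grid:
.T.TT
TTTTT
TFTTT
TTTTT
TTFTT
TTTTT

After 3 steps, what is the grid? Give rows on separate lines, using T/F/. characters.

Step 1: 8 trees catch fire, 2 burn out
  .T.TT
  TFTTT
  F.FTT
  TFFTT
  TF.FT
  TTFTT
Step 2: 10 trees catch fire, 8 burn out
  .F.TT
  F.FTT
  ...FT
  F..FT
  F...F
  TF.FT
Step 3: 5 trees catch fire, 10 burn out
  ...TT
  ...FT
  ....F
  ....F
  .....
  F...F

...TT
...FT
....F
....F
.....
F...F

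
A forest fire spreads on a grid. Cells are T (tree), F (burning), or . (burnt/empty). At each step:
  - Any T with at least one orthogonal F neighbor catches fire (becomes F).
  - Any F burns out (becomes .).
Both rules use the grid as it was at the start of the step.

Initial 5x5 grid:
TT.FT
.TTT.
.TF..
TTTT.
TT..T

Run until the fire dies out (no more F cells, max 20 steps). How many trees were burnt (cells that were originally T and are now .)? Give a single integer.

Answer: 13

Derivation:
Step 1: +5 fires, +2 burnt (F count now 5)
Step 2: +3 fires, +5 burnt (F count now 3)
Step 3: +3 fires, +3 burnt (F count now 3)
Step 4: +2 fires, +3 burnt (F count now 2)
Step 5: +0 fires, +2 burnt (F count now 0)
Fire out after step 5
Initially T: 14, now '.': 24
Total burnt (originally-T cells now '.'): 13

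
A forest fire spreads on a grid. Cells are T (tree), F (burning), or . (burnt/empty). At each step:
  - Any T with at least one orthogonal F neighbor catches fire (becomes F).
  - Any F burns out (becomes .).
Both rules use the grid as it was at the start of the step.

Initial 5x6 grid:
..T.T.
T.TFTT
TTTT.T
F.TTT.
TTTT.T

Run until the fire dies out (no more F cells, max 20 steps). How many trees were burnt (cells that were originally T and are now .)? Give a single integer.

Step 1: +5 fires, +2 burnt (F count now 5)
Step 2: +8 fires, +5 burnt (F count now 8)
Step 3: +5 fires, +8 burnt (F count now 5)
Step 4: +0 fires, +5 burnt (F count now 0)
Fire out after step 4
Initially T: 19, now '.': 29
Total burnt (originally-T cells now '.'): 18

Answer: 18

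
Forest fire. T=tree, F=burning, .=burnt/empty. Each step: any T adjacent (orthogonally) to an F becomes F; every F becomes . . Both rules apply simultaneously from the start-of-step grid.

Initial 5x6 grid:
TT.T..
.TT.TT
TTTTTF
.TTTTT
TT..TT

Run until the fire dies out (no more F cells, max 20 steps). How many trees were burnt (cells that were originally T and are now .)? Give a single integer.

Step 1: +3 fires, +1 burnt (F count now 3)
Step 2: +4 fires, +3 burnt (F count now 4)
Step 3: +3 fires, +4 burnt (F count now 3)
Step 4: +3 fires, +3 burnt (F count now 3)
Step 5: +3 fires, +3 burnt (F count now 3)
Step 6: +2 fires, +3 burnt (F count now 2)
Step 7: +2 fires, +2 burnt (F count now 2)
Step 8: +0 fires, +2 burnt (F count now 0)
Fire out after step 8
Initially T: 21, now '.': 29
Total burnt (originally-T cells now '.'): 20

Answer: 20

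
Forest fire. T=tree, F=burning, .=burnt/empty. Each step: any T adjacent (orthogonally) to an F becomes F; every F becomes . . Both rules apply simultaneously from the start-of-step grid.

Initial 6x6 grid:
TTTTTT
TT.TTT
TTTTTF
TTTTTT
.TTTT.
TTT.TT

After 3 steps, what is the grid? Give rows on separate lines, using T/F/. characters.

Step 1: 3 trees catch fire, 1 burn out
  TTTTTT
  TT.TTF
  TTTTF.
  TTTTTF
  .TTTT.
  TTT.TT
Step 2: 4 trees catch fire, 3 burn out
  TTTTTF
  TT.TF.
  TTTF..
  TTTTF.
  .TTTT.
  TTT.TT
Step 3: 5 trees catch fire, 4 burn out
  TTTTF.
  TT.F..
  TTF...
  TTTF..
  .TTTF.
  TTT.TT

TTTTF.
TT.F..
TTF...
TTTF..
.TTTF.
TTT.TT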